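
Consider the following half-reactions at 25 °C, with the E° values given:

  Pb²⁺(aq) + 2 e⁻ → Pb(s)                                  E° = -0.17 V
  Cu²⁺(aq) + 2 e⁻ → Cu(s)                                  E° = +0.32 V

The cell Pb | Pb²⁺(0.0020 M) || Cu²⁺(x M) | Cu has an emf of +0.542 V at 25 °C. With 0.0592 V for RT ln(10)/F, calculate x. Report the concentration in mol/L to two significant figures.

Cu²⁺/Cu is the cathode, Pb²⁺/Pb the anode: E°cell = +0.49 V, n = 2.
Overall reaction: Cu²⁺(aq) + Pb(s) → Cu(s) + Pb²⁺(aq); Q = [Pb²⁺]^1/[Cu²⁺]^1.
From E = E° − (0.0592/n) log Q: log Q = (E° − E)·n/0.0592 = (+0.49 − (+0.542))·2/0.0592 = -1.7568.
So 1·log[Cu²⁺] = 1·log(0.002) − log Q = -2.6990 − (-1.7568) = -0.9422; [Cu²⁺] = 10^(-0.9422) ≈ 0.11 M.

0.11 M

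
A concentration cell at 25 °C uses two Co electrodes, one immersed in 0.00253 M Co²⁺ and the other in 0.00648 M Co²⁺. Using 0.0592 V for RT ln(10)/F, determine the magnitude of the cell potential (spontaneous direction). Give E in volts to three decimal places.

+0.012 V

For a concentration cell E°cell = 0. The 0.00648 M side is the cathode (reduction is favoured where [Co²⁺] is higher).
With n = 2, E = −(0.0592/2) log([Co²⁺]ₐₙ/[Co²⁺]꜀ₐₜ) = −(0.0592/2) log(0.00253/0.00648) = −(0.0592/2)(-0.408) = +0.012 V.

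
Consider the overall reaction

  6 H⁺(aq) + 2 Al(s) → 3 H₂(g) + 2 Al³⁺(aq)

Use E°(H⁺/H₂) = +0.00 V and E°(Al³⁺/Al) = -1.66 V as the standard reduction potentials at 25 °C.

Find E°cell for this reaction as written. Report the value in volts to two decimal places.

+1.66 V

The H⁺/H₂ couple has the higher reduction potential, so it is the cathode; Al³⁺/Al is oxidised at the anode.
E°cell = E°(cathode) − E°(anode) = (+0.00) − (-1.66) = +1.66 V.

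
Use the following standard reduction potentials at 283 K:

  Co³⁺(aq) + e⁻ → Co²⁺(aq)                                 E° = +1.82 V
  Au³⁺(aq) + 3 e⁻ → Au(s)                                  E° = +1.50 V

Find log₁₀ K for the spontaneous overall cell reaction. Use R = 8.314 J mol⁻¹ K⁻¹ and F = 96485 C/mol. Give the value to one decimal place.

17.1

Cathode: Co³⁺/Co²⁺; anode: Au³⁺/Au. E°cell = (+1.82) − (+1.50) = +0.32 V, with n = 3.
ΔG° = −nFE° = −RT ln K, so ln K = nFE°/(RT) = (3)(96485)(+0.32) / ((8.314)(283)) = 39.367.
log₁₀ K = 39.367 / ln 10 = 17.1.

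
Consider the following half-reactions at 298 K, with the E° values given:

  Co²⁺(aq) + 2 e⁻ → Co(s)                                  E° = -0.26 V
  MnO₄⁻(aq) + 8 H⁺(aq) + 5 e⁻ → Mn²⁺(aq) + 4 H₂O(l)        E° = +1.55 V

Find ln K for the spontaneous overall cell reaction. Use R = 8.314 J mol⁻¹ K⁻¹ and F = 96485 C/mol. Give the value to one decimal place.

Cathode: MnO₄⁻/Mn²⁺; anode: Co²⁺/Co. E°cell = (+1.55) − (-0.26) = +1.81 V, with n = 10.
ΔG° = −nFE° = −RT ln K, so ln K = nFE°/(RT) = (10)(96485)(+1.81) / ((8.314)(298)) = 704.875.

704.9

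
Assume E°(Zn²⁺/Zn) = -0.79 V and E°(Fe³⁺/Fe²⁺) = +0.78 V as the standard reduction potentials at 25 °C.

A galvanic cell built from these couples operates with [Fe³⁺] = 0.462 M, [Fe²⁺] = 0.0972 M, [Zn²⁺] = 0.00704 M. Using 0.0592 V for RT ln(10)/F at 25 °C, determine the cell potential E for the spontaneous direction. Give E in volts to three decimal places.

Fe³⁺/Fe²⁺ is the cathode (higher E°), Zn²⁺/Zn the anode: E°cell = +0.78 − (-0.79) = +1.57 V, n = 2.
Overall: 2 Fe³⁺(aq) + Zn(s) → 2 Fe²⁺(aq) + Zn²⁺(aq)
Q = [Fe²⁺]^2·[Zn²⁺] / ([Fe³⁺]^2); log Q = -3.506.
E = E° − (0.0592/n) log Q = +1.57 − (0.0592/2)(-3.506) = +1.674 V.

+1.674 V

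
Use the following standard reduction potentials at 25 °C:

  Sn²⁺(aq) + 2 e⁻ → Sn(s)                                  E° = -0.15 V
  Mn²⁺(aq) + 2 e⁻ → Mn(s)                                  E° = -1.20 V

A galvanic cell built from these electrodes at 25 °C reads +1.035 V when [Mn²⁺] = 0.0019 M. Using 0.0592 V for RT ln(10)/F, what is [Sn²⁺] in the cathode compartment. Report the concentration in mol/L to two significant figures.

0.00059 M

Sn²⁺/Sn is the cathode, Mn²⁺/Mn the anode: E°cell = +1.05 V, n = 2.
Overall reaction: Sn²⁺(aq) + Mn(s) → Sn(s) + Mn²⁺(aq); Q = [Mn²⁺]^1/[Sn²⁺]^1.
From E = E° − (0.0592/n) log Q: log Q = (E° − E)·n/0.0592 = (+1.05 − (+1.035))·2/0.0592 = 0.5068.
So 1·log[Sn²⁺] = 1·log(0.0019) − log Q = -2.7212 − (0.5068) = -3.2280; [Sn²⁺] = 10^(-3.2280) ≈ 0.00059 M.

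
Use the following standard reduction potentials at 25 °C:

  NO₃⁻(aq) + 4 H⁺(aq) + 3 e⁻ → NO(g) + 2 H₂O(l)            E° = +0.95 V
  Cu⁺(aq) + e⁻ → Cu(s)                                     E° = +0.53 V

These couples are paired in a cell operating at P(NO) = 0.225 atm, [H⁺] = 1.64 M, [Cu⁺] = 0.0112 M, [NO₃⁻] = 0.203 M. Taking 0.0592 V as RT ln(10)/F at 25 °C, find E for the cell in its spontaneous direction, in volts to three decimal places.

+0.552 V

NO₃⁻/NO is the cathode (higher E°), Cu⁺/Cu the anode: E°cell = +0.95 − (+0.53) = +0.42 V, n = 3.
Overall: NO₃⁻(aq) + 4 H⁺(aq) + 3 Cu(s) → NO(g) + 2 H₂O(l) + 3 Cu⁺(aq)
Q = P(NO)·[Cu⁺]^3 / ([NO₃⁻]·[H⁺]^4); log Q = -6.667.
E = E° − (0.0592/n) log Q = +0.42 − (0.0592/3)(-6.667) = +0.552 V.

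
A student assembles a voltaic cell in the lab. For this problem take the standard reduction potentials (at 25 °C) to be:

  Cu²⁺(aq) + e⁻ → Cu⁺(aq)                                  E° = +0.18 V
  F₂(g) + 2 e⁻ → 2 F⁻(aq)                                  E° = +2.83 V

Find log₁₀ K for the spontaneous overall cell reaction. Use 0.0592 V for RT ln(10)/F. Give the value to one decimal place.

Cathode: F₂/F⁻; anode: Cu²⁺/Cu⁺. E°cell = +2.65 V, n = 2.
log K = nE°cell / 0.0592 = (2)(+2.65) / 0.0592 = 89.5.

89.5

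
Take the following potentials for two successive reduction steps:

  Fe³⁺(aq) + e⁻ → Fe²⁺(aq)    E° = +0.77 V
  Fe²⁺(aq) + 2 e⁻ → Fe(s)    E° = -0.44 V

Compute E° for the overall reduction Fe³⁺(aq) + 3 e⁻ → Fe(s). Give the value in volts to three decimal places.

Since ΔG° = −nFE° is additive over sequential reductions, n₃E°₃ = n₁E°₁ + n₂E°₂.
E°₃ = (1×+0.77 + 2×-0.44) / 3 = (-0.110) / 3 = -0.037 V.
E° values themselves are not directly additive — weighting by electron count is essential.

-0.037 V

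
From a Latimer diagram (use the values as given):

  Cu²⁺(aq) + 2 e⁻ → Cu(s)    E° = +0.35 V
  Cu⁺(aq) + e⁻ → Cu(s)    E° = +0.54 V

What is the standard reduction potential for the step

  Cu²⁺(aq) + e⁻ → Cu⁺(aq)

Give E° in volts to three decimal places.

+0.160 V

Sequential free energies add, so n₃E°₃ = n₁E°₁ + n₂E°₂.
With n₃ = 2, and the known step contributing 1×(+0.54) V, the unknown satisfies 1·E° = 2×(+0.35) − 1×(+0.54) = +0.160.
E° = +0.160 / 1 = +0.160 V.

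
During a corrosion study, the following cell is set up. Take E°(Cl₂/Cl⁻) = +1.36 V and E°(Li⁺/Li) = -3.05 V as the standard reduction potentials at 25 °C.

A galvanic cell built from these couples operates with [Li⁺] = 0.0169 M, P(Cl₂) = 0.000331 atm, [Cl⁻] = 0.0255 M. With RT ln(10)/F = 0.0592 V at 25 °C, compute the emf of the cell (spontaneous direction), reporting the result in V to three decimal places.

+4.506 V

Cl₂/Cl⁻ is the cathode (higher E°), Li⁺/Li the anode: E°cell = +1.36 − (-3.05) = +4.41 V, n = 2.
Overall: Cl₂(g) + 2 Li(s) → 2 Cl⁻(aq) + 2 Li⁺(aq)
Q = [Cl⁻]^2·[Li⁺]^2 / (P(Cl₂)); log Q = -3.251.
E = E° − (0.0592/n) log Q = +4.41 − (0.0592/2)(-3.251) = +4.506 V.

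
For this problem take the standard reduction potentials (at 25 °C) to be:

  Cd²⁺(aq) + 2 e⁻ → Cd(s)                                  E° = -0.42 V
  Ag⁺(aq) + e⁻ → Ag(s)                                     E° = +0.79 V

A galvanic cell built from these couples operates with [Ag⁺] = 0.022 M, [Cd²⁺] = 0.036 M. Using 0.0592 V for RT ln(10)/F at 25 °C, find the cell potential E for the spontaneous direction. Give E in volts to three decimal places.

+1.155 V

Ag⁺/Ag is the cathode (higher E°), Cd²⁺/Cd the anode: E°cell = +0.79 − (-0.42) = +1.21 V, n = 2.
Overall: 2 Ag⁺(aq) + Cd(s) → 2 Ag(s) + Cd²⁺(aq)
Q = [Cd²⁺] / ([Ag⁺]^2); log Q = 1.871.
E = E° − (0.0592/n) log Q = +1.21 − (0.0592/2)(1.871) = +1.155 V.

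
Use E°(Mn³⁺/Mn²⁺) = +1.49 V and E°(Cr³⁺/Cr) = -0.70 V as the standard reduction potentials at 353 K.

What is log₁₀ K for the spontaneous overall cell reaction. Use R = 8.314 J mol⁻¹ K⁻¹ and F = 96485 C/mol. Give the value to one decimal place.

Cathode: Mn³⁺/Mn²⁺; anode: Cr³⁺/Cr. E°cell = (+1.49) − (-0.70) = +2.19 V, with n = 3.
ΔG° = −nFE° = −RT ln K, so ln K = nFE°/(RT) = (3)(96485)(+2.19) / ((8.314)(353)) = 215.993.
log₁₀ K = 215.993 / ln 10 = 93.8.

93.8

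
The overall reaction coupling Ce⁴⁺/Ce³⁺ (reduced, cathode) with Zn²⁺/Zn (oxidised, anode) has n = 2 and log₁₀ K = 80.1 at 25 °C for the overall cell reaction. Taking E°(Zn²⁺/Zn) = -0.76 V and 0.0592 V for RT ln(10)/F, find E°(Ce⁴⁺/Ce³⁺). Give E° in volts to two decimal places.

E°cell = (0.0592/n)·log K = (0.0592/2)(80.1) = +2.371 V.
Since Ce⁴⁺/Ce³⁺ is the cathode and Zn²⁺/Zn the anode, E°cell = E°(Ce⁴⁺/Ce³⁺) − E°(Zn²⁺/Zn).
So E°(Ce⁴⁺/Ce³⁺) = E°cell + E°(Zn²⁺/Zn) = +2.371 + (-0.76) = +1.61 V.

+1.61 V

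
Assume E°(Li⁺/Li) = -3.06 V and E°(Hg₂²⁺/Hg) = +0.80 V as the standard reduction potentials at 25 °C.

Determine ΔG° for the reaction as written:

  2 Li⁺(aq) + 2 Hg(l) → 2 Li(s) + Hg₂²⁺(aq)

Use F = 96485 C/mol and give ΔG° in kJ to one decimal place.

As written, Li⁺/Li is reduced (cathode) and Hg₂²⁺/Hg is oxidised (anode), so E°cell = (-3.06) − (+0.80) = -3.86 V.
Balancing electrons gives n = 2.
ΔG° = −nFE° = −(2)(96485)(-3.86) = 744,864 J = +744.9 kJ.

+744.9 kJ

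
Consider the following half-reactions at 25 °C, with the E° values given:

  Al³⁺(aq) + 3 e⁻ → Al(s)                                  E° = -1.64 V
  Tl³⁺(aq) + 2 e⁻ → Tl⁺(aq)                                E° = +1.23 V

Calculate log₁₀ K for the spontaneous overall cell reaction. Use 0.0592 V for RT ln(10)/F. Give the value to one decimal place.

Cathode: Tl³⁺/Tl⁺; anode: Al³⁺/Al. E°cell = +2.87 V, n = 6.
log K = nE°cell / 0.0592 = (6)(+2.87) / 0.0592 = 290.9.

290.9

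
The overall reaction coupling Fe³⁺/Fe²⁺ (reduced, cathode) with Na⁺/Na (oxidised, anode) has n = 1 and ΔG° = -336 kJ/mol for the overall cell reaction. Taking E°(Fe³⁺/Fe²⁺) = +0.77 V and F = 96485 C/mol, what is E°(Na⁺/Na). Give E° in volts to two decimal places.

-2.71 V

E°cell = −ΔG°/(nF) = −(-336×10³)/((1)(96485)) = +3.482 V.
Since Fe³⁺/Fe²⁺ is the cathode and Na⁺/Na the anode, E°cell = E°(Fe³⁺/Fe²⁺) − E°(Na⁺/Na).
So E°(Na⁺/Na) = E°(Fe³⁺/Fe²⁺) − E°cell = (+0.77) − (+3.482) = -2.71 V.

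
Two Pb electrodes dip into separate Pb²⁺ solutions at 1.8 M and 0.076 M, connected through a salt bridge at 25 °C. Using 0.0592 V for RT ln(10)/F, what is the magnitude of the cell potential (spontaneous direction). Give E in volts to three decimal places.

For a concentration cell E°cell = 0. The 1.8 M side is the cathode (reduction is favoured where [Pb²⁺] is higher).
With n = 2, E = −(0.0592/2) log([Pb²⁺]ₐₙ/[Pb²⁺]꜀ₐₜ) = −(0.0592/2) log(0.076/1.8) = −(0.0592/2)(-1.374) = +0.041 V.

+0.041 V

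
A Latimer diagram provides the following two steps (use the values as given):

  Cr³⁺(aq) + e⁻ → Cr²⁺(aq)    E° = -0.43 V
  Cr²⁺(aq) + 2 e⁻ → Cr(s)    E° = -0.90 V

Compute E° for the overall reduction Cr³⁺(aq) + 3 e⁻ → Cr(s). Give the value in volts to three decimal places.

-0.743 V

Since ΔG° = −nFE° is additive over sequential reductions, n₃E°₃ = n₁E°₁ + n₂E°₂.
E°₃ = (1×-0.43 + 2×-0.90) / 3 = (-2.230) / 3 = -0.743 V.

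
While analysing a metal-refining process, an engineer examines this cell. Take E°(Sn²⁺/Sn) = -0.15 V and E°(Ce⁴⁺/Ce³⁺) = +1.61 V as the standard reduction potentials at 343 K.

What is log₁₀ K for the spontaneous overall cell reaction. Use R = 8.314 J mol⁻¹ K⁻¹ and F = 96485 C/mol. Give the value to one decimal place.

Cathode: Ce⁴⁺/Ce³⁺; anode: Sn²⁺/Sn. E°cell = (+1.61) − (-0.15) = +1.76 V, with n = 2.
ΔG° = −nFE° = −RT ln K, so ln K = nFE°/(RT) = (2)(96485)(+1.76) / ((8.314)(343)) = 119.096.
log₁₀ K = 119.096 / ln 10 = 51.7.

51.7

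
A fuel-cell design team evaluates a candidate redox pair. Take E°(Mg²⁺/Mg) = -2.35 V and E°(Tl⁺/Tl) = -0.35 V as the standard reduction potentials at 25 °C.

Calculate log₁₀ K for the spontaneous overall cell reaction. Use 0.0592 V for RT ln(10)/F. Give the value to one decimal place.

Cathode: Tl⁺/Tl; anode: Mg²⁺/Mg. E°cell = +2.00 V, n = 2.
log K = nE°cell / 0.0592 = (2)(+2.00) / 0.0592 = 67.6.

67.6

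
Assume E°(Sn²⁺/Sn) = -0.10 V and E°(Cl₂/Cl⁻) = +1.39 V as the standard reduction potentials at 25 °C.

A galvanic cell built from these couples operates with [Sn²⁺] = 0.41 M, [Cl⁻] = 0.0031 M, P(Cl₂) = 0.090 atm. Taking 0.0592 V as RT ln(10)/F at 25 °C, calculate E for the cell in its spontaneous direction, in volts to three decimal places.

+1.619 V

Cl₂/Cl⁻ is the cathode (higher E°), Sn²⁺/Sn the anode: E°cell = +1.39 − (-0.10) = +1.49 V, n = 2.
Overall: Cl₂(g) + Sn(s) → 2 Cl⁻(aq) + Sn²⁺(aq)
Q = [Cl⁻]^2·[Sn²⁺] / (P(Cl₂)); log Q = -4.359.
E = E° − (0.0592/n) log Q = +1.49 − (0.0592/2)(-4.359) = +1.619 V.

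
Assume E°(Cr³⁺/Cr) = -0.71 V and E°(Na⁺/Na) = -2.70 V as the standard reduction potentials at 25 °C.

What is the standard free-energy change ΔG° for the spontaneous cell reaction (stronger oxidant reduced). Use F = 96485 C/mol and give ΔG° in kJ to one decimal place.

-576.0 kJ

Cr³⁺/Cr (E° = -0.71 V) is the cathode; Na⁺/Na (E° = -2.70 V) is the anode, so E°cell = +1.99 V.
Balancing electrons gives n = 3 (lcm of 3 and 1).
ΔG° = −nFE° = −(3)(96485)(+1.99) = -576,015 J = -576.0 kJ.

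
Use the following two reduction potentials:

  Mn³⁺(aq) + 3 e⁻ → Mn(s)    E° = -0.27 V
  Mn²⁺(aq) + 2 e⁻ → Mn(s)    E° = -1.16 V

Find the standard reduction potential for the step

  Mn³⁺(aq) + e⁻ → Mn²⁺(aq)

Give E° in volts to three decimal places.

+1.510 V

Sequential free energies add, so n₃E°₃ = n₁E°₁ + n₂E°₂.
With n₃ = 3, and the known step contributing 2×(-1.16) V, the unknown satisfies 1·E° = 3×(-0.27) − 2×(-1.16) = +1.510.
E° = +1.510 / 1 = +1.510 V.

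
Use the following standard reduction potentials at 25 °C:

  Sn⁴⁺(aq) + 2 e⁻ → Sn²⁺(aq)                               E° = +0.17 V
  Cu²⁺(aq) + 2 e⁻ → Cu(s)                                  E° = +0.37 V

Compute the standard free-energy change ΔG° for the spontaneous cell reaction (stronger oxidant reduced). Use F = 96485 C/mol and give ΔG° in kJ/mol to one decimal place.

Cu²⁺/Cu (E° = +0.37 V) is the cathode; Sn⁴⁺/Sn²⁺ (E° = +0.17 V) is the anode, so E°cell = +0.20 V.
Balancing electrons gives n = 2 (lcm of 2 and 2).
ΔG° = −nFE° = −(2)(96485)(+0.20) = -38,594 J = -38.6 kJ/mol.

-38.6 kJ/mol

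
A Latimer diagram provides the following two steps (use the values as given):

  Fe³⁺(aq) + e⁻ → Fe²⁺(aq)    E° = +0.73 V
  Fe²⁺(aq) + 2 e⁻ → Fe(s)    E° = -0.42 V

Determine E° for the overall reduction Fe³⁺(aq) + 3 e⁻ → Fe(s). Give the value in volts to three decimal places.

-0.037 V

Adding the free-energy changes (−nFE°) of the two steps gives −n₃FE°₃ = −n₁FE°₁ − n₂FE°₂.
E°₃ = (1×+0.73 + 2×-0.42) / 3 = (-0.110) / 3 = -0.037 V.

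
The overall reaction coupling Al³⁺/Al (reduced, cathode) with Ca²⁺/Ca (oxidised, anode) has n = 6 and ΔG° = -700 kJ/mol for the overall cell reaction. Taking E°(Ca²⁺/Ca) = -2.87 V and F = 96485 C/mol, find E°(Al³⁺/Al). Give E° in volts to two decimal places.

-1.66 V

E°cell = −ΔG°/(nF) = −(-700×10³)/((6)(96485)) = +1.209 V.
Since Al³⁺/Al is the cathode and Ca²⁺/Ca the anode, E°cell = E°(Al³⁺/Al) − E°(Ca²⁺/Ca).
So E°(Al³⁺/Al) = E°cell + E°(Ca²⁺/Ca) = +1.209 + (-2.87) = -1.66 V.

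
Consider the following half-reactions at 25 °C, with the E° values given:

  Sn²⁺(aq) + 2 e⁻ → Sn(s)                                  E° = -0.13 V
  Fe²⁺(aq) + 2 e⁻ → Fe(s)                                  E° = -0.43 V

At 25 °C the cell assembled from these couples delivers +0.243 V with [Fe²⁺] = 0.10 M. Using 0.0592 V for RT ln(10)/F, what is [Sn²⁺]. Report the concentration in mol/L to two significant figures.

0.0012 M

Sn²⁺/Sn is the cathode, Fe²⁺/Fe the anode: E°cell = +0.30 V, n = 2.
Overall reaction: Sn²⁺(aq) + Fe(s) → Sn(s) + Fe²⁺(aq); Q = [Fe²⁺]^1/[Sn²⁺]^1.
From E = E° − (0.0592/n) log Q: log Q = (E° − E)·n/0.0592 = (+0.30 − (+0.243))·2/0.0592 = 1.9257.
So 1·log[Sn²⁺] = 1·log(0.1) − log Q = -1.0000 − (1.9257) = -2.9257; [Sn²⁺] = 10^(-2.9257) ≈ 0.0012 M.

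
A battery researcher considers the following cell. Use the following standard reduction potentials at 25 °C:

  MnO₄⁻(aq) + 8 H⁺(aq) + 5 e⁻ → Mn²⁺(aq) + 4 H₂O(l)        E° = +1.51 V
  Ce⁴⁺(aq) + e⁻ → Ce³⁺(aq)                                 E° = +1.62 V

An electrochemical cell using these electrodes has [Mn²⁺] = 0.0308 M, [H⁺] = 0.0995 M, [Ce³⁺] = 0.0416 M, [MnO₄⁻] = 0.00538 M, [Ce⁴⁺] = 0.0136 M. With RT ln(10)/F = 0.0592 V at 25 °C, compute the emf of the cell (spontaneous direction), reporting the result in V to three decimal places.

+0.185 V

Ce⁴⁺/Ce³⁺ is the cathode (higher E°), MnO₄⁻/Mn²⁺ the anode: E°cell = +1.62 − (+1.51) = +0.11 V, n = 5.
Overall: 5 Ce⁴⁺(aq) + Mn²⁺(aq) + 4 H₂O(l) → 5 Ce³⁺(aq) + MnO₄⁻(aq) + 8 H⁺(aq)
Q = [Ce³⁺]^5·[MnO₄⁻]·[H⁺]^8 / ([Ce⁴⁺]^5·[Mn²⁺]); log Q = -6.347.
E = E° − (0.0592/n) log Q = +0.11 − (0.0592/5)(-6.347) = +0.185 V.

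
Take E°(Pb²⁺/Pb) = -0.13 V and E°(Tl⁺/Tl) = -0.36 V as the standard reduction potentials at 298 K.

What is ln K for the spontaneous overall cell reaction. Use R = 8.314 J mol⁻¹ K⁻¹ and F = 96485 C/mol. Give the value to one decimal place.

Cathode: Pb²⁺/Pb; anode: Tl⁺/Tl. E°cell = (-0.13) − (-0.36) = +0.23 V, with n = 2.
ΔG° = −nFE° = −RT ln K, so ln K = nFE°/(RT) = (2)(96485)(+0.23) / ((8.314)(298)) = 17.914.

17.9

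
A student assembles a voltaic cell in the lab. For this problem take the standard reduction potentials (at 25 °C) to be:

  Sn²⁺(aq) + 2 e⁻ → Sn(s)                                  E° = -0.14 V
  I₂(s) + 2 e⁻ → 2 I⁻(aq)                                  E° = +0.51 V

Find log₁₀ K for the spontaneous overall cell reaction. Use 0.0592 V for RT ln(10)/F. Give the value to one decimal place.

22.0

Cathode: I₂/I⁻; anode: Sn²⁺/Sn. E°cell = +0.65 V, n = 2.
log K = nE°cell / 0.0592 = (2)(+0.65) / 0.0592 = 22.0.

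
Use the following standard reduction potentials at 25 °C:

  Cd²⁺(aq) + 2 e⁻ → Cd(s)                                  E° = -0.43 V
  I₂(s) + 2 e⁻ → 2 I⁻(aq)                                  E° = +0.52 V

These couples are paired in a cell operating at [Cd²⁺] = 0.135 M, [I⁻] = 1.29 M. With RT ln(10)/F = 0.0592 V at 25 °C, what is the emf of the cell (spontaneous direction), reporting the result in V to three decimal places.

+0.969 V

I₂/I⁻ is the cathode (higher E°), Cd²⁺/Cd the anode: E°cell = +0.52 − (-0.43) = +0.95 V, n = 2.
Overall: I₂(s) + Cd(s) → 2 I⁻(aq) + Cd²⁺(aq)
Q = [I⁻]^2·[Cd²⁺]; log Q = -0.648.
E = E° − (0.0592/n) log Q = +0.95 − (0.0592/2)(-0.648) = +0.969 V.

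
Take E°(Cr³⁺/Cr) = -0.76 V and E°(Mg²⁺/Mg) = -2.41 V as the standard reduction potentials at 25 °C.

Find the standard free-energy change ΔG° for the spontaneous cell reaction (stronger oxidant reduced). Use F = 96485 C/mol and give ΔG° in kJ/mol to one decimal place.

-955.2 kJ/mol

Cr³⁺/Cr (E° = -0.76 V) is the cathode; Mg²⁺/Mg (E° = -2.41 V) is the anode, so E°cell = +1.65 V.
Balancing electrons gives n = 6 (lcm of 3 and 2).
ΔG° = −nFE° = −(6)(96485)(+1.65) = -955,202 J = -955.2 kJ/mol.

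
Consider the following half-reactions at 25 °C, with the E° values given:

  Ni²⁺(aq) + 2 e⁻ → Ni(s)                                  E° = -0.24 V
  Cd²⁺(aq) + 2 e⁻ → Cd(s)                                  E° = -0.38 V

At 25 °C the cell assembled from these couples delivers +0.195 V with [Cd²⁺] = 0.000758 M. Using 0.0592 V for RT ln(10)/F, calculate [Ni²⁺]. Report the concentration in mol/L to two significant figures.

Ni²⁺/Ni is the cathode, Cd²⁺/Cd the anode: E°cell = +0.14 V, n = 2.
Overall reaction: Ni²⁺(aq) + Cd(s) → Ni(s) + Cd²⁺(aq); Q = [Cd²⁺]^1/[Ni²⁺]^1.
From E = E° − (0.0592/n) log Q: log Q = (E° − E)·n/0.0592 = (+0.14 − (+0.195))·2/0.0592 = -1.8581.
So 1·log[Ni²⁺] = 1·log(0.000758) − log Q = -3.1203 − (-1.8581) = -1.2622; [Ni²⁺] = 10^(-1.2622) ≈ 0.055 M.

0.055 M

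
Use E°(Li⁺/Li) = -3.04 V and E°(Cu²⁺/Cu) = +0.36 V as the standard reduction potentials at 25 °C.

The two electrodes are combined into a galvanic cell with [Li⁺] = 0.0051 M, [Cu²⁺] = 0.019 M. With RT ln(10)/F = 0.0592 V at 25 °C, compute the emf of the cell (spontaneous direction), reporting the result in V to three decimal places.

Cu²⁺/Cu is the cathode (higher E°), Li⁺/Li the anode: E°cell = +0.36 − (-3.04) = +3.40 V, n = 2.
Overall: Cu²⁺(aq) + 2 Li(s) → Cu(s) + 2 Li⁺(aq)
Q = [Li⁺]^2 / ([Cu²⁺]); log Q = -2.864.
E = E° − (0.0592/n) log Q = +3.40 − (0.0592/2)(-2.864) = +3.485 V.

+3.485 V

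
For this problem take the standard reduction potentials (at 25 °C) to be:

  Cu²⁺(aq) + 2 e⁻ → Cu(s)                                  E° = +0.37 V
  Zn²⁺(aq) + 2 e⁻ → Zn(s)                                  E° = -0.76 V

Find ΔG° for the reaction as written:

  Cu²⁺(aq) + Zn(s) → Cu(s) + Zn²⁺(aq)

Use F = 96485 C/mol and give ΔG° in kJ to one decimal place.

As written, Cu²⁺/Cu is reduced (cathode) and Zn²⁺/Zn is oxidised (anode), so E°cell = (+0.37) − (-0.76) = +1.13 V.
Balancing electrons gives n = 2.
ΔG° = −nFE° = −(2)(96485)(+1.13) = -218,056 J = -218.1 kJ.

-218.1 kJ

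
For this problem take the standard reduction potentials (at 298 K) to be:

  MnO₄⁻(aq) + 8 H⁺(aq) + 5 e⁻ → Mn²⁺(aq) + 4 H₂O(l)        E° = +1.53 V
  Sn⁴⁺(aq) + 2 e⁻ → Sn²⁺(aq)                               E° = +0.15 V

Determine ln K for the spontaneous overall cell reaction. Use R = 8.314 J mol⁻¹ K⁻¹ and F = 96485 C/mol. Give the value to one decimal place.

Cathode: MnO₄⁻/Mn²⁺; anode: Sn⁴⁺/Sn²⁺. E°cell = (+1.53) − (+0.15) = +1.38 V, with n = 10.
ΔG° = −nFE° = −RT ln K, so ln K = nFE°/(RT) = (10)(96485)(+1.38) / ((8.314)(298)) = 537.418.

537.4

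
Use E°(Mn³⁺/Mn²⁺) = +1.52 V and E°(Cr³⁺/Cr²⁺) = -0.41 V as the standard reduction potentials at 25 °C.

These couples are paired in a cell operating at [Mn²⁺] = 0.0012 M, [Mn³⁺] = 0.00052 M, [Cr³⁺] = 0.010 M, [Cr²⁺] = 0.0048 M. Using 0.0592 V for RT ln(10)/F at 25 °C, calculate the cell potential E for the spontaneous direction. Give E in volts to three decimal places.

+1.890 V

Mn³⁺/Mn²⁺ is the cathode (higher E°), Cr³⁺/Cr²⁺ the anode: E°cell = +1.52 − (-0.41) = +1.93 V, n = 1.
Overall: Mn³⁺(aq) + Cr²⁺(aq) → Mn²⁺(aq) + Cr³⁺(aq)
Q = [Mn²⁺]·[Cr³⁺] / ([Mn³⁺]·[Cr²⁺]); log Q = 0.682.
E = E° − (0.0592/n) log Q = +1.93 − (0.0592/1)(0.682) = +1.890 V.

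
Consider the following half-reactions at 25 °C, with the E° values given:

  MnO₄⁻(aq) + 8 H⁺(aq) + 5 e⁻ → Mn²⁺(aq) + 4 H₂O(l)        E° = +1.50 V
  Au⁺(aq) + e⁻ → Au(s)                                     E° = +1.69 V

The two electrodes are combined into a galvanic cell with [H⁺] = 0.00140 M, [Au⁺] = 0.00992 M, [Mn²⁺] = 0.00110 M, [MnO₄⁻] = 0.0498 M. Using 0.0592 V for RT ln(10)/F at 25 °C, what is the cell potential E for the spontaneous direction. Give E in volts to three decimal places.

+0.322 V

Au⁺/Au is the cathode (higher E°), MnO₄⁻/Mn²⁺ the anode: E°cell = +1.69 − (+1.50) = +0.19 V, n = 5.
Overall: 5 Au⁺(aq) + Mn²⁺(aq) + 4 H₂O(l) → 5 Au(s) + MnO₄⁻(aq) + 8 H⁺(aq)
Q = [MnO₄⁻]·[H⁺]^8 / ([Au⁺]^5·[Mn²⁺]); log Q = -11.158.
E = E° − (0.0592/n) log Q = +0.19 − (0.0592/5)(-11.158) = +0.322 V.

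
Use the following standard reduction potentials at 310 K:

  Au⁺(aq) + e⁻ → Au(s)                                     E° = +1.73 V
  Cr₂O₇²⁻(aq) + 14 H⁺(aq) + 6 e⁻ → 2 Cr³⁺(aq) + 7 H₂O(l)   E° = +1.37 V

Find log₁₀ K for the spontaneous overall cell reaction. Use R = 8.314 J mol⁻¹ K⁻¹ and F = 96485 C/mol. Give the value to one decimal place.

Cathode: Au⁺/Au; anode: Cr₂O₇²⁻/Cr³⁺. E°cell = (+1.73) − (+1.37) = +0.36 V, with n = 6.
ΔG° = −nFE° = −RT ln K, so ln K = nFE°/(RT) = (6)(96485)(+0.36) / ((8.314)(310)) = 80.862.
log₁₀ K = 80.862 / ln 10 = 35.1.

35.1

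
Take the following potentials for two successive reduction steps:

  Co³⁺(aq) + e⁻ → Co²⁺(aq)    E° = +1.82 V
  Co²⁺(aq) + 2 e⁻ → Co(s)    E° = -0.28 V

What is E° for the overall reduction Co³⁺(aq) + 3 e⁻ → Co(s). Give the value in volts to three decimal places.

+0.420 V

Since ΔG° = −nFE° is additive over sequential reductions, n₃E°₃ = n₁E°₁ + n₂E°₂.
E°₃ = (1×+1.82 + 2×-0.28) / 3 = (+1.260) / 3 = +0.420 V.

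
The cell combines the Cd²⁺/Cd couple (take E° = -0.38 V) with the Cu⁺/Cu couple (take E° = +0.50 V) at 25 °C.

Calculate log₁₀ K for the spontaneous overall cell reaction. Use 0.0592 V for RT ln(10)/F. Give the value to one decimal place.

Cathode: Cu⁺/Cu; anode: Cd²⁺/Cd. E°cell = +0.88 V, n = 2.
log K = nE°cell / 0.0592 = (2)(+0.88) / 0.0592 = 29.7.

29.7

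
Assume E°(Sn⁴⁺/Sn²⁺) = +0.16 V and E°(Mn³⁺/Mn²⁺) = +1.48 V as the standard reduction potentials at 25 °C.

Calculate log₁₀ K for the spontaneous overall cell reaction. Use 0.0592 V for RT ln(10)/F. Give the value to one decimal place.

44.6

Cathode: Mn³⁺/Mn²⁺; anode: Sn⁴⁺/Sn²⁺. E°cell = +1.32 V, n = 2.
log K = nE°cell / 0.0592 = (2)(+1.32) / 0.0592 = 44.6.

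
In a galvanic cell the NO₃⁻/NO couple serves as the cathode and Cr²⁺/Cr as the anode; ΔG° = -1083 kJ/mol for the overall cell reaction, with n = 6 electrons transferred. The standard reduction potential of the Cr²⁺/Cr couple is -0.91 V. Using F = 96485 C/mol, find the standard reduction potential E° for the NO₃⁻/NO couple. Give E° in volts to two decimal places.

E°cell = −ΔG°/(nF) = −(-1083×10³)/((6)(96485)) = +1.871 V.
Since NO₃⁻/NO is the cathode and Cr²⁺/Cr the anode, E°cell = E°(NO₃⁻/NO) − E°(Cr²⁺/Cr).
So E°(NO₃⁻/NO) = E°cell + E°(Cr²⁺/Cr) = +1.871 + (-0.91) = +0.96 V.

+0.96 V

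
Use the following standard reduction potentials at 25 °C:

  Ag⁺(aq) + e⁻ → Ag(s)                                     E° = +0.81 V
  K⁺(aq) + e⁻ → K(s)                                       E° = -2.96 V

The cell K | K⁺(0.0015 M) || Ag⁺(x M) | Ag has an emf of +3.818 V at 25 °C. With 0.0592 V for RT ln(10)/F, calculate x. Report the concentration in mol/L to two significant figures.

0.0097 M

Ag⁺/Ag is the cathode, K⁺/K the anode: E°cell = +3.77 V, n = 1.
Overall reaction: Ag⁺(aq) + K(s) → Ag(s) + K⁺(aq); Q = [K⁺]^1/[Ag⁺]^1.
From E = E° − (0.0592/n) log Q: log Q = (E° − E)·n/0.0592 = (+3.77 − (+3.818))·1/0.0592 = -0.8108.
So 1·log[Ag⁺] = 1·log(0.0015) − log Q = -2.8239 − (-0.8108) = -2.0131; [Ag⁺] = 10^(-2.0131) ≈ 0.0097 M.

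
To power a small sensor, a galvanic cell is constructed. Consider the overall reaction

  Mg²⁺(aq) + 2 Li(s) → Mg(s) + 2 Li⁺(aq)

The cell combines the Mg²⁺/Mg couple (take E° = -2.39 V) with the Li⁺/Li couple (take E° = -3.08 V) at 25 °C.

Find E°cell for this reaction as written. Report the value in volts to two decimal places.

The Mg²⁺/Mg couple has the higher reduction potential, so it is the cathode; Li⁺/Li is oxidised at the anode.
E°cell = E°(cathode) − E°(anode) = (-2.39) − (-3.08) = +0.69 V.
Since E°cell > 0, the reaction is spontaneous under standard conditions.

+0.69 V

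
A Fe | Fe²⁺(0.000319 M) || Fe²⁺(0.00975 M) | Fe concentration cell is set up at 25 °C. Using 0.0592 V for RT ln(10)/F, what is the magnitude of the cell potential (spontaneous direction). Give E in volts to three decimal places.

For a concentration cell E°cell = 0. The 0.00975 M side is the cathode (reduction is favoured where [Fe²⁺] is higher).
With n = 2, E = −(0.0592/2) log([Fe²⁺]ₐₙ/[Fe²⁺]꜀ₐₜ) = −(0.0592/2) log(0.000319/0.00975) = −(0.0592/2)(-1.485) = +0.044 V.

+0.044 V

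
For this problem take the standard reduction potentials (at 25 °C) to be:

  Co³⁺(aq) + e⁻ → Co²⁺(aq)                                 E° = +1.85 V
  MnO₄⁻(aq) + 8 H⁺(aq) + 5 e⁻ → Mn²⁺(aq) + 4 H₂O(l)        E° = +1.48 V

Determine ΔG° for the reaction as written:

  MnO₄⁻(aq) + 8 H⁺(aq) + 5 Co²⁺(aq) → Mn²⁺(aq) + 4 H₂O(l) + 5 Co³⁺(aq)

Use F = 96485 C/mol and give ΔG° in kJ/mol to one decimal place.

As written, MnO₄⁻/Mn²⁺ is reduced (cathode) and Co³⁺/Co²⁺ is oxidised (anode), so E°cell = (+1.48) − (+1.85) = -0.37 V.
Balancing electrons gives n = 5.
ΔG° = −nFE° = −(5)(96485)(-0.37) = 178,497 J = +178.5 kJ/mol.

+178.5 kJ/mol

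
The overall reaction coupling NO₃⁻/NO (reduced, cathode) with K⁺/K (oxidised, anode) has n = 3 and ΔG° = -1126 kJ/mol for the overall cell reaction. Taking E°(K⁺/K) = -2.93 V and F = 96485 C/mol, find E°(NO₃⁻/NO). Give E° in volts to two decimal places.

E°cell = −ΔG°/(nF) = −(-1126×10³)/((3)(96485)) = +3.890 V.
Since NO₃⁻/NO is the cathode and K⁺/K the anode, E°cell = E°(NO₃⁻/NO) − E°(K⁺/K).
So E°(NO₃⁻/NO) = E°cell + E°(K⁺/K) = +3.890 + (-2.93) = +0.96 V.

+0.96 V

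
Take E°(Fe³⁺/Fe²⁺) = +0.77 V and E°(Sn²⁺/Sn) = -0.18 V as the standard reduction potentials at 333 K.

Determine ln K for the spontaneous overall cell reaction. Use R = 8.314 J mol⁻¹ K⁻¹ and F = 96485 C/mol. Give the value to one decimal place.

66.2

Cathode: Fe³⁺/Fe²⁺; anode: Sn²⁺/Sn. E°cell = (+0.77) − (-0.18) = +0.95 V, with n = 2.
ΔG° = −nFE° = −RT ln K, so ln K = nFE°/(RT) = (2)(96485)(+0.95) / ((8.314)(333)) = 66.215.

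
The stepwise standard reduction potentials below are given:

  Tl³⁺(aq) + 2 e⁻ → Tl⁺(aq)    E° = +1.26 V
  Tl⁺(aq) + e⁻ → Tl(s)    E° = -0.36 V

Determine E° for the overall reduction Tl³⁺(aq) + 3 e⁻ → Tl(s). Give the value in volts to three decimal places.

+0.720 V

Since ΔG° = −nFE° is additive over sequential reductions, n₃E°₃ = n₁E°₁ + n₂E°₂.
E°₃ = (2×+1.26 + 1×-0.36) / 3 = (+2.160) / 3 = +0.720 V.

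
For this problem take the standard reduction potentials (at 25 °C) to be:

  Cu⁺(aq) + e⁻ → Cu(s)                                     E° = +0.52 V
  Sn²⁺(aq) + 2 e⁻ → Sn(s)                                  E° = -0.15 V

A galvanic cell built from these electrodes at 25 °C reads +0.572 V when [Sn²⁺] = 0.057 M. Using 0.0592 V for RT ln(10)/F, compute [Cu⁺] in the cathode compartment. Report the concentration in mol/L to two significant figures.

Cu⁺/Cu is the cathode, Sn²⁺/Sn the anode: E°cell = +0.67 V, n = 2.
Overall reaction: 2 Cu⁺(aq) + Sn(s) → 2 Cu(s) + Sn²⁺(aq); Q = [Sn²⁺]^1/[Cu⁺]^2.
From E = E° − (0.0592/n) log Q: log Q = (E° − E)·n/0.0592 = (+0.67 − (+0.572))·2/0.0592 = 3.3108.
So 2·log[Cu⁺] = 1·log(0.057) − log Q = -1.2441 − (3.3108) = -4.5549; log[Cu⁺] = -4.5549 / 2 = -2.2774; [Cu⁺] = 10^(-2.2774) ≈ 0.0053 M.

0.0053 M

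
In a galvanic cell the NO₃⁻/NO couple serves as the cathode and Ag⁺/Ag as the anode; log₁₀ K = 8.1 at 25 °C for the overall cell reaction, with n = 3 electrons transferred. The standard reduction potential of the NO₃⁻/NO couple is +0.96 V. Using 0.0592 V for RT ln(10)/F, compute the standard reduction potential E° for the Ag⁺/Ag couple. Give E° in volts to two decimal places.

E°cell = (0.0592/n)·log K = (0.0592/3)(8.1) = +0.160 V.
Since NO₃⁻/NO is the cathode and Ag⁺/Ag the anode, E°cell = E°(NO₃⁻/NO) − E°(Ag⁺/Ag).
So E°(Ag⁺/Ag) = E°(NO₃⁻/NO) − E°cell = (+0.96) − (+0.160) = +0.80 V.

+0.80 V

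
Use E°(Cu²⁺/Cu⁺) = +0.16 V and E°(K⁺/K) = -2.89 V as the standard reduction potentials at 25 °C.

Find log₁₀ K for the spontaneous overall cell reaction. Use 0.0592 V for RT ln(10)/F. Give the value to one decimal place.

51.5

Cathode: Cu²⁺/Cu⁺; anode: K⁺/K. E°cell = +3.05 V, n = 1.
log K = nE°cell / 0.0592 = (1)(+3.05) / 0.0592 = 51.5.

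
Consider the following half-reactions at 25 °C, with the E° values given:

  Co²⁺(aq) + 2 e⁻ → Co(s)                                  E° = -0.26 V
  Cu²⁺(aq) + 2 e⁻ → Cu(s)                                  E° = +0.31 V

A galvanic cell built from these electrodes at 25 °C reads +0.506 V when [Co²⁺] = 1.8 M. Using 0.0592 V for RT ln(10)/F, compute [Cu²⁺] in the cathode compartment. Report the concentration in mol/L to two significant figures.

Cu²⁺/Cu is the cathode, Co²⁺/Co the anode: E°cell = +0.57 V, n = 2.
Overall reaction: Cu²⁺(aq) + Co(s) → Cu(s) + Co²⁺(aq); Q = [Co²⁺]^1/[Cu²⁺]^1.
From E = E° − (0.0592/n) log Q: log Q = (E° − E)·n/0.0592 = (+0.57 − (+0.506))·2/0.0592 = 2.1622.
So 1·log[Cu²⁺] = 1·log(1.8) − log Q = 0.2553 − (2.1622) = -1.9069; [Cu²⁺] = 10^(-1.9069) ≈ 0.012 M.

0.012 M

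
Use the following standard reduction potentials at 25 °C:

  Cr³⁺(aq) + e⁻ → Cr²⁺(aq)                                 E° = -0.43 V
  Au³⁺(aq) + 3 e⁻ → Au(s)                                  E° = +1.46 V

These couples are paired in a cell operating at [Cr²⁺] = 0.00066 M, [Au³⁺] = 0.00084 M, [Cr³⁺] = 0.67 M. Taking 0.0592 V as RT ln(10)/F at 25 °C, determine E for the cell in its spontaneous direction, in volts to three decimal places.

+1.651 V

Au³⁺/Au is the cathode (higher E°), Cr³⁺/Cr²⁺ the anode: E°cell = +1.46 − (-0.43) = +1.89 V, n = 3.
Overall: Au³⁺(aq) + 3 Cr²⁺(aq) → Au(s) + 3 Cr³⁺(aq)
Q = [Cr³⁺]^3 / ([Au³⁺]·[Cr²⁺]^3); log Q = 12.095.
E = E° − (0.0592/n) log Q = +1.89 − (0.0592/3)(12.095) = +1.651 V.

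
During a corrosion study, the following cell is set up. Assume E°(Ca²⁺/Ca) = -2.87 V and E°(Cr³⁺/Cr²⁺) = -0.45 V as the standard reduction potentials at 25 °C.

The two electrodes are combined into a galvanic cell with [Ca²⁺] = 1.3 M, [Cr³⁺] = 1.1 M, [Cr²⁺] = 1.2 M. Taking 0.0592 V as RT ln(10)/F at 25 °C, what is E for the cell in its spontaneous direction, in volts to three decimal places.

+2.414 V

Cr³⁺/Cr²⁺ is the cathode (higher E°), Ca²⁺/Ca the anode: E°cell = -0.45 − (-2.87) = +2.42 V, n = 2.
Overall: 2 Cr³⁺(aq) + Ca(s) → 2 Cr²⁺(aq) + Ca²⁺(aq)
Q = [Cr²⁺]^2·[Ca²⁺] / ([Cr³⁺]^2); log Q = 0.190.
E = E° − (0.0592/n) log Q = +2.42 − (0.0592/2)(0.190) = +2.414 V.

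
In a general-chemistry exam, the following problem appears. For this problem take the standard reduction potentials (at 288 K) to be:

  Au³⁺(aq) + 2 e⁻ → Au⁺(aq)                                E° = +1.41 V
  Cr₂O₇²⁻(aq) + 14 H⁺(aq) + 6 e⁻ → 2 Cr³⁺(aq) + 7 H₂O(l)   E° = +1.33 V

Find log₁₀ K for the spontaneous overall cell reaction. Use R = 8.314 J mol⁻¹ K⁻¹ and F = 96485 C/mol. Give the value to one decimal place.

8.4

Cathode: Au³⁺/Au⁺; anode: Cr₂O₇²⁻/Cr³⁺. E°cell = (+1.41) − (+1.33) = +0.08 V, with n = 6.
ΔG° = −nFE° = −RT ln K, so ln K = nFE°/(RT) = (6)(96485)(+0.08) / ((8.314)(288)) = 19.342.
log₁₀ K = 19.342 / ln 10 = 8.4.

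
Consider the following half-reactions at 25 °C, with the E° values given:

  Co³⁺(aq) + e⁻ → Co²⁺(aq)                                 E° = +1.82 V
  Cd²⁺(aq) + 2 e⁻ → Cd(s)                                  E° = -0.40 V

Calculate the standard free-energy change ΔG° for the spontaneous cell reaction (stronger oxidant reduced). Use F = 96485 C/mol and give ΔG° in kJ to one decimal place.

-428.4 kJ

Co³⁺/Co²⁺ (E° = +1.82 V) is the cathode; Cd²⁺/Cd (E° = -0.40 V) is the anode, so E°cell = +2.22 V.
Balancing electrons gives n = 2 (lcm of 1 and 2).
ΔG° = −nFE° = −(2)(96485)(+2.22) = -428,393 J = -428.4 kJ.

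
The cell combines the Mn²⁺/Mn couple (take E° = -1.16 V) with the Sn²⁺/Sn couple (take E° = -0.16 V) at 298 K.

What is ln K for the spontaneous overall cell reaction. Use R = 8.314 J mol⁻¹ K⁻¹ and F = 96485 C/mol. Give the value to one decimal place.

Cathode: Sn²⁺/Sn; anode: Mn²⁺/Mn. E°cell = (-0.16) − (-1.16) = +1.00 V, with n = 2.
ΔG° = −nFE° = −RT ln K, so ln K = nFE°/(RT) = (2)(96485)(+1.00) / ((8.314)(298)) = 77.887.

77.9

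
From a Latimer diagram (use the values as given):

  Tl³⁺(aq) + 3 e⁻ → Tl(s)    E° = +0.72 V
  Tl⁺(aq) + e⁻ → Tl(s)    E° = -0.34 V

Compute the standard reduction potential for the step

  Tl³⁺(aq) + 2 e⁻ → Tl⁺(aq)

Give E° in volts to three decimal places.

+1.250 V

Sequential free energies add, so n₃E°₃ = n₁E°₁ + n₂E°₂.
With n₃ = 3, and the known step contributing 1×(-0.34) V, the unknown satisfies 2·E° = 3×(+0.72) − 1×(-0.34) = +2.500.
E° = +2.500 / 2 = +1.250 V.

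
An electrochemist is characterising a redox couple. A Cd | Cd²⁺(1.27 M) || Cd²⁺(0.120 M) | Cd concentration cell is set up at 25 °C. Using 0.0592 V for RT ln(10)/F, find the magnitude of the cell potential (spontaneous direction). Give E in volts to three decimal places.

+0.030 V

For a concentration cell E°cell = 0. The 1.27 M side is the cathode (reduction is favoured where [Cd²⁺] is higher).
With n = 2, E = −(0.0592/2) log([Cd²⁺]ₐₙ/[Cd²⁺]꜀ₐₜ) = −(0.0592/2) log(0.12/1.27) = −(0.0592/2)(-1.025) = +0.030 V.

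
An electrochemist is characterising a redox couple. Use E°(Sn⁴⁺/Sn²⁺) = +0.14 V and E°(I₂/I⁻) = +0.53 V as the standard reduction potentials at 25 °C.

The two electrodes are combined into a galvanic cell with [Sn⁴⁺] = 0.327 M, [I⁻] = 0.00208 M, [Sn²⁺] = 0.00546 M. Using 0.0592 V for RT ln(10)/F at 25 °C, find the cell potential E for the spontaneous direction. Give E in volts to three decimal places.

I₂/I⁻ is the cathode (higher E°), Sn⁴⁺/Sn²⁺ the anode: E°cell = +0.53 − (+0.14) = +0.39 V, n = 2.
Overall: I₂(s) + Sn²⁺(aq) → 2 I⁻(aq) + Sn⁴⁺(aq)
Q = [I⁻]^2·[Sn⁴⁺] / ([Sn²⁺]); log Q = -3.587.
E = E° − (0.0592/n) log Q = +0.39 − (0.0592/2)(-3.587) = +0.496 V.

+0.496 V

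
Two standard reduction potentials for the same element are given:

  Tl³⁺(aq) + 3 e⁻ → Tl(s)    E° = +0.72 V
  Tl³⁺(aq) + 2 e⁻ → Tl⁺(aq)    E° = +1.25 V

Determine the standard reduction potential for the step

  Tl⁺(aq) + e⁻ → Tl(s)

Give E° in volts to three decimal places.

Sequential free energies add, so n₃E°₃ = n₁E°₁ + n₂E°₂.
With n₃ = 3, and the known step contributing 2×(+1.25) V, the unknown satisfies 1·E° = 3×(+0.72) − 2×(+1.25) = -0.340.
E° = -0.340 / 1 = -0.340 V.

-0.340 V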